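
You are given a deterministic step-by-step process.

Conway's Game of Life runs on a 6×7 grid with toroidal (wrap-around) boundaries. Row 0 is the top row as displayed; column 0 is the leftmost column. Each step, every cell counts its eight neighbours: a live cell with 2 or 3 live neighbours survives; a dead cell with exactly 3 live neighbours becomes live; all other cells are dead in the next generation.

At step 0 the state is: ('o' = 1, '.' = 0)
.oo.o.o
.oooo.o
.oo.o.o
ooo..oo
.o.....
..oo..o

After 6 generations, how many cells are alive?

[0] .oo.o.o
.oooo.o
.oo.o.o
ooo..oo
.o.....
..oo..o
[1] ....o.o
....o.o
....o..
...o.oo
...o.o.
...o.o.
[2] ...oo.o
...oo..
...oo.o
...o.oo
..oo.o.
...o.oo
[3] ..o...o
..o....
..o...o
......o
..oo...
......o
[4] .......
.ooo...
.......
..oo...
.......
..oo...
[5] .o.....
..o....
.o.....
.......
.......
.......
[6] .......
.oo....
.......
.......
.......
.......

2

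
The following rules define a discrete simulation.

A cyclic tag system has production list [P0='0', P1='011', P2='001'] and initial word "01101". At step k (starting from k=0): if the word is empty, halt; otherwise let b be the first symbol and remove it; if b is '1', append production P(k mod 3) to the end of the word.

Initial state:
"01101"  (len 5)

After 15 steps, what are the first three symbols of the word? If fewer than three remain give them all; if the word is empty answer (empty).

011

gen 0: "01101"  (len 5)
gen 1: "1101"  (len 4)
gen 2: "101011"  (len 6)
gen 3: "01011001"  (len 8)
gen 4: "1011001"  (len 7)
gen 5: "011001011"  (len 9)
gen 6: "11001011"  (len 8)
gen 7: "10010110"  (len 8)
gen 8: "0010110011"  (len 10)
gen 9: "010110011"  (len 9)
gen 10: "10110011"  (len 8)
gen 11: "0110011011"  (len 10)
gen 12: "110011011"  (len 9)
gen 13: "100110110"  (len 9)
gen 14: "00110110011"  (len 11)
gen 15: "0110110011"  (len 10)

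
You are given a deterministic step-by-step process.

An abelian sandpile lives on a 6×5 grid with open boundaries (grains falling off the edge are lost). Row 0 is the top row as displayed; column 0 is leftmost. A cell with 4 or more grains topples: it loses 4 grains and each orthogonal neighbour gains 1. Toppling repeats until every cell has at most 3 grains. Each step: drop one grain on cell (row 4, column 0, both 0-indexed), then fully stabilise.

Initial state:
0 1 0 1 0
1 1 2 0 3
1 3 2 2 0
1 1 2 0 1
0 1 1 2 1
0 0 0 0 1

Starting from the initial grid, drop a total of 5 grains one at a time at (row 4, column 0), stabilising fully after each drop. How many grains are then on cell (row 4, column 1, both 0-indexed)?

gen 0: 0 1 0 1 0
1 1 2 0 3
1 3 2 2 0
1 1 2 0 1
0 1 1 2 1
0 0 0 0 1
gen 1: 0 1 0 1 0
1 1 2 0 3
1 3 2 2 0
1 1 2 0 1
1 1 1 2 1
0 0 0 0 1
gen 2: 0 1 0 1 0
1 1 2 0 3
1 3 2 2 0
1 1 2 0 1
2 1 1 2 1
0 0 0 0 1
gen 3: 0 1 0 1 0
1 1 2 0 3
1 3 2 2 0
1 1 2 0 1
3 1 1 2 1
0 0 0 0 1
gen 4: 0 1 0 1 0
1 1 2 0 3
1 3 2 2 0
2 1 2 0 1
0 2 1 2 1
1 0 0 0 1
gen 5: 0 1 0 1 0
1 1 2 0 3
1 3 2 2 0
2 1 2 0 1
1 2 1 2 1
1 0 0 0 1

2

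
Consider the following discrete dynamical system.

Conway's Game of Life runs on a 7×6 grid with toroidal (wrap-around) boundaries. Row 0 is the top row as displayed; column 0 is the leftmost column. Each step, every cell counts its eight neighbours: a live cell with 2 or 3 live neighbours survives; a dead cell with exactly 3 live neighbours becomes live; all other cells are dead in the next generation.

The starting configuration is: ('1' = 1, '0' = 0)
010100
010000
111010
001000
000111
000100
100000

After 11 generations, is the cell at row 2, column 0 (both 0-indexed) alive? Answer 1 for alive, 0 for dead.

0) 010100
010000
111010
001000
000111
000100
100000
1) 111000
000100
101100
101000
001110
000101
001000
2) 011100
100100
001100
000011
011011
000000
101100
3) 100010
000010
001101
110001
100111
100011
000100
4) 000111
000010
011101
010000
000100
100000
100100
5) 000101
100000
111110
110110
000000
000000
100100
6) 100011
100000
000010
100010
000000
000000
000010
7) 100010
100010
000000
000001
000000
000000
000010
8) 000110
000000
000001
000000
000000
000000
000001
9) 000010
000010
000000
000000
000000
000000
000010
10) 000111
000000
000000
000000
000000
000000
000000
11) 000010
000010
000000
000000
000000
000000
000010

0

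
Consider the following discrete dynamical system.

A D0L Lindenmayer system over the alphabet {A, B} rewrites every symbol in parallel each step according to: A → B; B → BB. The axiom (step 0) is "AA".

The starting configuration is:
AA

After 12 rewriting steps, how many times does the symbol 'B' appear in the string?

t=0: AA
t=1: BB
t=2: BBBB
t=3: BBBBBBBB
t=4: BBBBBBBBBBBBBBBB
t=5: BBBBBBBBBBBBBBBBBBBBBBBBBBBBBBBB
t=6: BBBBBBBBBBBBBBBBBBBBBBBBBBBBBBBBBBBBBBBBBBBBBBBBBBBBBBBBBBBBBBBB
t=7: BBBBBBBBBBBBBBBBBBBBBBBBBBBBBBBBBBBBBBBBBBBBBBBBBBBBBBBBBB…BBBBBBBBBBBBBBBBBBBBBBBBBBBBBBBBBBBBBBBBBBBBBBBBBBBBBBBBBB  (len 128)
t=8: BBBBBBBBBBBBBBBBBBBBBBBBBBBBBBBBBBBBBBBBBBBBBBBBBBBBBBBBBB…BBBBBBBBBBBBBBBBBBBBBBBBBBBBBBBBBBBBBBBBBBBBBBBBBBBBBBBBBB  (len 256)
t=9: BBBBBBBBBBBBBBBBBBBBBBBBBBBBBBBBBBBBBBBBBBBBBBBBBBBBBBBBBB…BBBBBBBBBBBBBBBBBBBBBBBBBBBBBBBBBBBBBBBBBBBBBBBBBBBBBBBBBB  (len 512)
t=10: BBBBBBBBBBBBBBBBBBBBBBBBBBBBBBBBBBBBBBBBBBBBBBBBBBBBBBBBBB…BBBBBBBBBBBBBBBBBBBBBBBBBBBBBBBBBBBBBBBBBBBBBBBBBBBBBBBBBB  (len 1024)
t=11: BBBBBBBBBBBBBBBBBBBBBBBBBBBBBBBBBBBBBBBBBBBBBBBBBBBBBBBBBB…BBBBBBBBBBBBBBBBBBBBBBBBBBBBBBBBBBBBBBBBBBBBBBBBBBBBBBBBBB  (len 2048)
t=12: BBBBBBBBBBBBBBBBBBBBBBBBBBBBBBBBBBBBBBBBBBBBBBBBBBBBBBBBBB…BBBBBBBBBBBBBBBBBBBBBBBBBBBBBBBBBBBBBBBBBBBBBBBBBBBBBBBBBB  (len 4096)

4096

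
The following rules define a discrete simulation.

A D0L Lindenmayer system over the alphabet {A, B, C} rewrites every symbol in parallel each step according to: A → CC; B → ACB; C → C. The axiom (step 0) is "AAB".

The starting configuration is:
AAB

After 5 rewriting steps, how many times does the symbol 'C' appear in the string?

17

t=0: AAB
t=1: CCCCACB
t=2: CCCCCCCACB
t=3: CCCCCCCCCCACB
t=4: CCCCCCCCCCCCCACB
t=5: CCCCCCCCCCCCCCCCACB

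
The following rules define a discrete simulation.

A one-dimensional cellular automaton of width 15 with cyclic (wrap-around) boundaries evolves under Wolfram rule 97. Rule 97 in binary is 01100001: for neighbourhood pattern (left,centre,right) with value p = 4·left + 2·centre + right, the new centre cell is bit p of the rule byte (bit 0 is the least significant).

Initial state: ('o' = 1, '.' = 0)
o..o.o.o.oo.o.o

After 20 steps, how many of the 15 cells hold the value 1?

0) o..o.o.o.oo.o.o
1) o...o.o.o.oo.o.
2) ..o..o.o.o.oo.o
3) ......o.o.o.oo.
4) ooooo..o.o.o.o.
5) ....o...o.o.o.o
6) .oo...o..o.o.o.
7) ..o.o.....o.o..
8) o..o..ooo..o..o
9) o.......o......
10) ..ooooo...oooo.
11) o.....o.o....o.
12) ..ooo..o..oo..o
13) ....o......o...
14) ooo...oooo...oo
15) ..o.o....o.o...
16) o..o..oo..o..oo
17) o......o.......
18) ..oooo...ooooo.
19) o....o.o.....o.
20) ..oo..o..ooo..o

7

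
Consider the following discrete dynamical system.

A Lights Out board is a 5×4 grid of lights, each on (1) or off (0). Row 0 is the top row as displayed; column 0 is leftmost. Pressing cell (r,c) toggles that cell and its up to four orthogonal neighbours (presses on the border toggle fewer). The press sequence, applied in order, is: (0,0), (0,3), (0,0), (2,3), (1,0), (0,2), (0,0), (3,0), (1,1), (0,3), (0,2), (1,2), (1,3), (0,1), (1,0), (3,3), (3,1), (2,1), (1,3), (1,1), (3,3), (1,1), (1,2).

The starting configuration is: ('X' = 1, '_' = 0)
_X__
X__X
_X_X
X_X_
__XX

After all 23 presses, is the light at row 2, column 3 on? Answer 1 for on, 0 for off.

0

t=0: _X__
X__X
_X_X
X_X_
__XX
t=1: X___
___X
_X_X
X_X_
__XX
t=2: X_XX
____
_X_X
X_X_
__XX
t=3: _XXX
X___
_X_X
X_X_
__XX
t=4: _XXX
X__X
_XX_
X_XX
__XX
t=5: XXXX
_X_X
XXX_
X_XX
__XX
t=6: X___
_XXX
XXX_
X_XX
__XX
t=7: _X__
XXXX
XXX_
X_XX
__XX
t=8: _X__
XXXX
_XX_
_XXX
X_XX
t=9: ____
___X
__X_
_XXX
X_XX
t=10: __XX
____
__X_
_XXX
X_XX
t=11: _X__
__X_
__X_
_XXX
X_XX
t=12: _XX_
_X_X
____
_XXX
X_XX
t=13: _XXX
_XX_
___X
_XXX
X_XX
t=14: X__X
__X_
___X
_XXX
X_XX
t=15: ___X
XXX_
X__X
_XXX
X_XX
t=16: ___X
XXX_
X___
_X__
X_X_
t=17: ___X
XXX_
XX__
X_X_
XXX_
t=18: ___X
X_X_
__X_
XXX_
XXX_
t=19: ____
X__X
__XX
XXX_
XXX_
t=20: _X__
_XXX
_XXX
XXX_
XXX_
t=21: _X__
_XXX
_XX_
XX_X
XXXX
t=22: ____
X__X
__X_
XX_X
XXXX
t=23: __X_
XXX_
____
XX_X
XXXX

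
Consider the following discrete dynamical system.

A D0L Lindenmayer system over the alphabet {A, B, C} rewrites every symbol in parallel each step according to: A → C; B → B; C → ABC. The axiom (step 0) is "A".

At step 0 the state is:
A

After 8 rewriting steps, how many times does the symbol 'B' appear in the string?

33

t=0: A
t=1: C
t=2: ABC
t=3: CBABC
t=4: ABCBCBABC
t=5: CBABCBABCBCBABC
t=6: ABCBCBABCBCBABCBABCBCBABC
t=7: CBABCBABCBCBABCBABCBCBABCBCBABCBABCBCBABC
t=8: ABCBCBABCBCBABCBABCBCBABCBCBABCBABCBCBABCBABCBCBABCBCBABCBABCBCBABC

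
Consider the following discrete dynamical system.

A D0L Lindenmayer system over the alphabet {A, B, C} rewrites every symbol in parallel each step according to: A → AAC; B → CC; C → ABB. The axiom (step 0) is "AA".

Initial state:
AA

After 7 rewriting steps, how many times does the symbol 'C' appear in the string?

[0] AA
[1] AACAAC
[2] AACAACABBAACAACABB
[3] AACAACABBAACAACABBAACCCCCAACAACABBAACAACABBAACCCCC
[4] AACAACABBAACAACABBAACCCCCAACAACABBAACAACABBAACCCCCAACAACAB…ACABBAACCCCCAACAACABBAACAACABBAACCCCCAACAACABBABBABBABBABB  (len 142)
[5] AACAACABBAACAACABBAACCCCCAACAACABBAACAACABBAACCCCCAACAACAB…BBABBAACAACABBAACAACABBAACCCCCAACCCCCAACCCCCAACCCCCAACCCCC  (len 390)
[6] AACAACABBAACAACABBAACCCCCAACAACABBAACAACABBAACCCCCAACAACAB…CABBABBABBABBABBAACAACABBABBABBABBABBAACAACABBABBABBABBABB  (len 1090)
[7] AACAACABBAACAACABBAACCCCCAACAACABBAACAACABBAACCCCCAACAACAB…CCCCCAACAACABBAACAACABBAACCCCCAACCCCCAACCCCCAACCCCCAACCCCC  (len 2994)

1034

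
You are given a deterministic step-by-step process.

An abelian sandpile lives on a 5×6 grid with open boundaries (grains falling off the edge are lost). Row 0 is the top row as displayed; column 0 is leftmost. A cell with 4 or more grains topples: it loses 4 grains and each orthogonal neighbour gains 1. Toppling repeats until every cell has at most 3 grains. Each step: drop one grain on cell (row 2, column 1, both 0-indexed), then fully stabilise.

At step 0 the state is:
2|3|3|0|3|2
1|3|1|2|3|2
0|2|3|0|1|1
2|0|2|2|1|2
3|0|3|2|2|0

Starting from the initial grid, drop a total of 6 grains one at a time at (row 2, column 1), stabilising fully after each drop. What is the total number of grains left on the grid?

step 0: 2|3|3|0|3|2
1|3|1|2|3|2
0|2|3|0|1|1
2|0|2|2|1|2
3|0|3|2|2|0
step 1: 2|3|3|0|3|2
1|3|1|2|3|2
0|3|3|0|1|1
2|0|2|2|1|2
3|0|3|2|2|0
step 2: 3|1|1|1|3|2
2|2|0|3|3|2
1|2|1|1|1|1
2|1|3|2|1|2
3|0|3|2|2|0
step 3: 3|1|1|1|3|2
2|2|0|3|3|2
1|3|1|1|1|1
2|1|3|2|1|2
3|0|3|2|2|0
step 4: 3|1|1|1|3|2
2|3|0|3|3|2
2|0|2|1|1|1
2|2|3|2|1|2
3|0|3|2|2|0
step 5: 3|1|1|1|3|2
2|3|0|3|3|2
2|1|2|1|1|1
2|2|3|2|1|2
3|0|3|2|2|0
step 6: 3|1|1|1|3|2
2|3|0|3|3|2
2|2|2|1|1|1
2|2|3|2|1|2
3|0|3|2|2|0

55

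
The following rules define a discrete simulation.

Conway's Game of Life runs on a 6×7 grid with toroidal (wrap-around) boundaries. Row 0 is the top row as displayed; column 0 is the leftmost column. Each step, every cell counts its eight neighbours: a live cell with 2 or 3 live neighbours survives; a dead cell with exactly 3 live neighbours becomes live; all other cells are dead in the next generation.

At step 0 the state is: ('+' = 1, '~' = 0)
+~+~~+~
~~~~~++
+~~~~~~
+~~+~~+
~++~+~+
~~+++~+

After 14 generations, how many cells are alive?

5

gen 0: +~+~~+~
~~~~~++
+~~~~~~
+~~+~~+
~++~+~+
~~+++~+
gen 1: +++~~~~
++~~~+~
+~~~~+~
~~++~++
~+~~+~+
~~~~+~+
gen 2: ~~+~~+~
~~+~~~~
+~+~~+~
~+++~~~
~~+~+~+
~~++~~+
gen 3: ~++~~~~
~~++~~+
~~~~~~~
+~~~+++
+~~~++~
~++~+~+
gen 4: ~~~~~+~
~+++~~~
+~~++~~
+~~~+~~
~~~~~~~
~~+~+~+
gen 5: ~+~~++~
~+++~~~
+~~~+~~
~~~++~~
~~~+~+~
~~~~~+~
gen 6: ~+~+++~
++++~+~
~+~~+~~
~~~+~+~
~~~+~+~
~~~~~++
gen 7: ~+~+~~~
+~~~~++
++~~~++
~~++~+~
~~~~~+~
~~++~~+
gen 8: ~+~+++~
~~+~++~
~++~~~~
+++~~+~
~~~~~++
~~+++~~
gen 9: ~+~~~~~
~~~~~+~
+~~~+++
+~+~~+~
+~~~~++
~~+~~~+
gen 10: ~~~~~~~
+~~~++~
++~~+~~
~~~~~~~
+~~~~+~
~+~~~++
gen 11: +~~~+~~
++~~+++
++~~+++
++~~~~+
+~~~~+~
+~~~~++
gen 12: ~~~~+~~
~~~+~~~
~~+~+~~
~~~~+~~
~~~~~+~
++~~++~
gen 13: ~~~+++~
~~~++~~
~~~~+~~
~~~+++~
~~~~~++
~~~~+++
gen 14: ~~~~~~+
~~~~~~~
~~~~~~~
~~~+~~+
~~~+~~~
~~~+~~~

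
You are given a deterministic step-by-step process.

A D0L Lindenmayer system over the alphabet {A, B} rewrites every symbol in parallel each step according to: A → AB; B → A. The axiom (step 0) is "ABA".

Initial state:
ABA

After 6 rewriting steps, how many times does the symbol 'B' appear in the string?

21

t=0: ABA
t=1: ABAAB
t=2: ABAABABA
t=3: ABAABABAABAAB
t=4: ABAABABAABAABABAABABA
t=5: ABAABABAABAABABAABABAABAABABAABAAB
t=6: ABAABABAABAABABAABABAABAABABAABAABABAABABAABAABABAABABA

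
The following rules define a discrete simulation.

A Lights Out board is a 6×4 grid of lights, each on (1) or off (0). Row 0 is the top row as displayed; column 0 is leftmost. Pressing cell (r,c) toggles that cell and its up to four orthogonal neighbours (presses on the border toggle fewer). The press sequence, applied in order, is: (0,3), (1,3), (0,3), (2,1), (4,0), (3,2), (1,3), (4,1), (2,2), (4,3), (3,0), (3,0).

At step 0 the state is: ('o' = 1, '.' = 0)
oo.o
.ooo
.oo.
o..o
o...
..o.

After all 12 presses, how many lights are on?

16

[0] oo.o
.ooo
.oo.
o..o
o...
..o.
[1] ooo.
.oo.
.oo.
o..o
o...
..o.
[2] oooo
.o.o
.ooo
o..o
o...
..o.
[3] oo..
.o..
.ooo
o..o
o...
..o.
[4] oo..
....
o..o
oo.o
o...
..o.
[5] oo..
....
o..o
.o.o
.o..
o.o.
[6] oo..
....
o.oo
..o.
.oo.
o.o.
[7] oo.o
..oo
o.o.
..o.
.oo.
o.o.
[8] oo.o
..oo
o.o.
.oo.
o...
ooo.
[9] oo.o
...o
oo.o
.o..
o...
ooo.
[10] oo.o
...o
oo.o
.o.o
o.oo
oooo
[11] oo.o
...o
.o.o
o..o
..oo
oooo
[12] oo.o
...o
oo.o
.o.o
o.oo
oooo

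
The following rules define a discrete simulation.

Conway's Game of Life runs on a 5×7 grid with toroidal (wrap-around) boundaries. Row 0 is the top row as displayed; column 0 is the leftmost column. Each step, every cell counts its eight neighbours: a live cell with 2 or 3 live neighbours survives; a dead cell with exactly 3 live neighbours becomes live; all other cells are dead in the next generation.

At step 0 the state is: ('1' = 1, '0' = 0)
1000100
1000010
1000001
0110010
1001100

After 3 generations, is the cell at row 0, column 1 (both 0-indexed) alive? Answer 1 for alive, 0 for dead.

0

0) 1000100
1000010
1000001
0110010
1001100
1) 1101110
1100010
1000010
0111110
1011111
2) 0000000
0010010
1001010
0000000
0000000
3) 0000000
0000101
0000101
0000000
0000000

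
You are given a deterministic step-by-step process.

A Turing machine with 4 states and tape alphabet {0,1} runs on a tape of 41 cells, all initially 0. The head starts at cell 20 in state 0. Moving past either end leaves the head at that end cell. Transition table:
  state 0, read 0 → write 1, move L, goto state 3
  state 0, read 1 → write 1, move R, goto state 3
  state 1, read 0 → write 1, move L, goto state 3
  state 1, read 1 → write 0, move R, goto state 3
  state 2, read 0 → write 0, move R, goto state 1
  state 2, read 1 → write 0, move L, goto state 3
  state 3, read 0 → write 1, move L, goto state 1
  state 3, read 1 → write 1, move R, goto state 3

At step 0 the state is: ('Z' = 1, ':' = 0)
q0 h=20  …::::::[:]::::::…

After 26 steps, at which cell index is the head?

[0] q0 h=20  …::::::[:]::::::…
[1] q3 h=19  …::::::[:]Z:::::…
[2] q1 h=18  …::::::[:]ZZ::::…
[3] q3 h=17  …::::::[:]ZZZ:::…
[4] q1 h=16  …::::::[:]ZZZZ::…
[5] q3 h=15  …::::::[:]ZZZZZ:…
[6] q1 h=14  …::::::[:]ZZZZZZ…
[7] q3 h=13  …::::::[:]ZZZZZZ…
[8] q1 h=12  …::::::[:]ZZZZZZ…
[9] q3 h=11  …::::::[:]ZZZZZZ…
[10] q1 h=10  …::::::[:]ZZZZZZ…
[11] q3 h= 9  …::::::[:]ZZZZZZ…
[12] q1 h= 8  …::::::[:]ZZZZZZ…
[13] q3 h= 7  …::::::[:]ZZZZZZ…
[14] q1 h= 6  |::::::[:]ZZZZZZ…
[15] q3 h= 5  |:::::[:]ZZZZZZ…
[16] q1 h= 4  |::::[:]ZZZZZZ…
[17] q3 h= 3  |:::[:]ZZZZZZ…
[18] q1 h= 2  |::[:]ZZZZZZ…
[19] q3 h= 1  |:[:]ZZZZZZ…
[20] q1 h= 0  |[:]ZZZZZZ…
[21] q3 h= 0  |[Z]ZZZZZZ…
[22] q3 h= 1  |Z[Z]ZZZZZZ…
[23] q3 h= 2  |ZZ[Z]ZZZZZZ…
[24] q3 h= 3  |ZZZ[Z]ZZZZZZ…
[25] q3 h= 4  |ZZZZ[Z]ZZZZZZ…
[26] q3 h= 5  |ZZZZZ[Z]ZZZZZZ…

5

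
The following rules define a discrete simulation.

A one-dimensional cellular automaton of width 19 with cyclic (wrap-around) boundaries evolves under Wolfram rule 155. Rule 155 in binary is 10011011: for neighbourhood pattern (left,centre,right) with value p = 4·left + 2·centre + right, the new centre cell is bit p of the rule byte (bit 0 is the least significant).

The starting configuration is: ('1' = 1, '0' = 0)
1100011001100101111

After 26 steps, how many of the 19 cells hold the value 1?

12

gen 0: 1100011001100101111
gen 1: 1011110111011001111
gen 2: 0011100110010111111
gen 3: 1111011101100111110
gen 4: 1110011001011111100
gen 5: 1101110110011111011
gen 6: 1001100101111110011
gen 7: 0111011001111101111
gen 8: 0110010111111001110
gen 9: 1101100111110111101
gen 10: 1001011111100111001
gen 11: 0110011111011110111
gen 12: 0101111110011100110
gen 13: 1001111101111011101
gen 14: 0111111001110011001
gen 15: 0111110111101110110
gen 16: 1111100111001100101
gen 17: 1111011110111011001
gen 18: 1110011100110010111
gen 19: 1101111011101100111
gen 20: 1001110011001011111
gen 21: 0111101110110011111
gen 22: 0111001100101111110
gen 23: 1110111011001111101
gen 24: 1100110010111111001
gen 25: 1011101100111110111
gen 26: 0011001011111100111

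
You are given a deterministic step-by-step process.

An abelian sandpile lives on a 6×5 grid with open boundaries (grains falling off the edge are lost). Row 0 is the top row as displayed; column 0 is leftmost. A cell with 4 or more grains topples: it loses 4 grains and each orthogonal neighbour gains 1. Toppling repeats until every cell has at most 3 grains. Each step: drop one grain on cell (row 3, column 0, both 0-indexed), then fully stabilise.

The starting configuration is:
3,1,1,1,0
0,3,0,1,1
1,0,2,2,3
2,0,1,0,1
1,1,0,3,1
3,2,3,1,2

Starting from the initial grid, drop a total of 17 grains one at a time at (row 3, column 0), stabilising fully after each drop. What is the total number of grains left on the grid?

48

step 0: 3,1,1,1,0
0,3,0,1,1
1,0,2,2,3
2,0,1,0,1
1,1,0,3,1
3,2,3,1,2
step 1: 3,1,1,1,0
0,3,0,1,1
1,0,2,2,3
3,0,1,0,1
1,1,0,3,1
3,2,3,1,2
step 2: 3,1,1,1,0
0,3,0,1,1
2,0,2,2,3
0,1,1,0,1
2,1,0,3,1
3,2,3,1,2
step 3: 3,1,1,1,0
0,3,0,1,1
2,0,2,2,3
1,1,1,0,1
2,1,0,3,1
3,2,3,1,2
step 4: 3,1,1,1,0
0,3,0,1,1
2,0,2,2,3
2,1,1,0,1
2,1,0,3,1
3,2,3,1,2
step 5: 3,1,1,1,0
0,3,0,1,1
2,0,2,2,3
3,1,1,0,1
2,1,0,3,1
3,2,3,1,2
step 6: 3,1,1,1,0
0,3,0,1,1
3,0,2,2,3
0,2,1,0,1
3,1,0,3,1
3,2,3,1,2
step 7: 3,1,1,1,0
0,3,0,1,1
3,0,2,2,3
1,2,1,0,1
3,1,0,3,1
3,2,3,1,2
step 8: 3,1,1,1,0
0,3,0,1,1
3,0,2,2,3
2,2,1,0,1
3,1,0,3,1
3,2,3,1,2
step 9: 3,1,1,1,0
0,3,0,1,1
3,0,2,2,3
3,2,1,0,1
3,1,0,3,1
3,2,3,1,2
step 10: 3,1,1,1,0
1,3,0,1,1
0,1,2,2,3
2,3,1,0,1
1,2,0,3,1
0,3,3,1,2
step 11: 3,1,1,1,0
1,3,0,1,1
0,1,2,2,3
3,3,1,0,1
1,2,0,3,1
0,3,3,1,2
step 12: 3,1,1,1,0
1,3,0,1,1
1,2,2,2,3
1,0,2,0,1
2,3,0,3,1
0,3,3,1,2
step 13: 3,1,1,1,0
1,3,0,1,1
1,2,2,2,3
2,0,2,0,1
2,3,0,3,1
0,3,3,1,2
step 14: 3,1,1,1,0
1,3,0,1,1
1,2,2,2,3
3,0,2,0,1
2,3,0,3,1
0,3,3,1,2
step 15: 3,1,1,1,0
1,3,0,1,1
2,2,2,2,3
0,1,2,0,1
3,3,0,3,1
0,3,3,1,2
step 16: 3,1,1,1,0
1,3,0,1,1
2,2,2,2,3
1,1,2,0,1
3,3,0,3,1
0,3,3,1,2
step 17: 3,1,1,1,0
1,3,0,1,1
2,2,2,2,3
2,1,2,0,1
3,3,0,3,1
0,3,3,1,2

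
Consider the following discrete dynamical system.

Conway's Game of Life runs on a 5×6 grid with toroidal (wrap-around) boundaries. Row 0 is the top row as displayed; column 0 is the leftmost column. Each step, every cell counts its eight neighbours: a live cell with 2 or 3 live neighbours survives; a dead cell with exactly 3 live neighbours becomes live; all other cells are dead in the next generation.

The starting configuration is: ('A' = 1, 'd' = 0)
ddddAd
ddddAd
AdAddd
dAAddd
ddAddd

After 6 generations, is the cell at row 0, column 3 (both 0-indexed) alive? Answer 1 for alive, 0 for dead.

1

[0] ddddAd
ddddAd
AdAddd
dAAddd
ddAddd
[1] dddAdd
dddAdA
ddAAdd
ddAAdd
dAAAdd
[2] dddAdd
dddAdd
dddddd
ddddAd
dAddAd
[3] ddAAAd
dddddd
dddddd
dddddd
dddAAd
[4] ddAdAd
dddAdd
dddddd
dddddd
ddAdAd
[5] ddAdAd
dddAdd
dddddd
dddddd
dddddd
[6] dddAdd
dddAdd
dddddd
dddddd
dddddd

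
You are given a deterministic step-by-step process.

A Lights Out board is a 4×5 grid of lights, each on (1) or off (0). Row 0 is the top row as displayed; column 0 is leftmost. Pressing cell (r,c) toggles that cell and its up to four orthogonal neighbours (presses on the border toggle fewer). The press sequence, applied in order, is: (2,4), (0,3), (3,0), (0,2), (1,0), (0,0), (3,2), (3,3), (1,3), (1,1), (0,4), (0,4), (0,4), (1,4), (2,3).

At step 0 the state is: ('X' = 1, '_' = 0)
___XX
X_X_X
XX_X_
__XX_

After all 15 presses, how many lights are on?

8

k=0  ___XX
X_X_X
XX_X_
__XX_
k=1  ___XX
X_X__
XX__X
__XXX
k=2  __X__
X_XX_
XX__X
__XXX
k=3  __X__
X_XX_
_X__X
XXXXX
k=4  _X_X_
X__X_
_X__X
XXXXX
k=5  XX_X_
_X_X_
XX__X
XXXXX
k=6  ___X_
XX_X_
XX__X
XXXXX
k=7  ___X_
XX_X_
XXX_X
X___X
k=8  ___X_
XX_X_
XXXXX
X_XX_
k=9  _____
XXX_X
XXX_X
X_XX_
k=10  _X___
____X
X_X_X
X_XX_
k=11  _X_XX
_____
X_X_X
X_XX_
k=12  _X___
____X
X_X_X
X_XX_
k=13  _X_XX
_____
X_X_X
X_XX_
k=14  _X_X_
___XX
X_X__
X_XX_
k=15  _X_X_
____X
X__XX
X_X__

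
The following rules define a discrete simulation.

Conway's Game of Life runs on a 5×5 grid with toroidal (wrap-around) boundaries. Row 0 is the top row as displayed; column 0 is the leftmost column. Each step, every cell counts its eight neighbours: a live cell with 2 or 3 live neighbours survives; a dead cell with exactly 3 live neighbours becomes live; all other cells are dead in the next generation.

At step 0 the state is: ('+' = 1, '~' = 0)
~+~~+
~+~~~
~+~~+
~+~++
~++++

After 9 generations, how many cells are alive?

2

step 0: ~+~~+
~+~~~
~+~~+
~+~++
~++++
step 1: ~+~~+
~++~~
~+~++
~+~~~
~+~~~
step 2: ~+~~~
~+~~+
~+~+~
~+~~~
~++~~
step 3: ~+~~~
~+~~~
~+~~~
++~~~
+++~~
step 4: ~~~~~
+++~~
~++~~
~~~~~
~~+~~
step 5: ~~+~~
+~+~~
+~+~~
~++~~
~~~~~
step 6: ~+~~~
~~++~
+~++~
~++~~
~++~~
step 7: ~+~+~
~~~++
~~~~+
+~~~~
+~~~~
step 8: +~++~
+~+++
+~~++
+~~~+
++~~+
step 9: ~~~~~
~~~~~
~~+~~
~~~~~
~~+~~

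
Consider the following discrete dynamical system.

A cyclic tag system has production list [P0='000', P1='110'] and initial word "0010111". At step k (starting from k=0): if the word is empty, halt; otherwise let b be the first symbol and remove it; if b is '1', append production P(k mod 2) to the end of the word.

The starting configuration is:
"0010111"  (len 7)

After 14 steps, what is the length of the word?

k=0  "0010111"  (len 7)
k=1  "010111"  (len 6)
k=2  "10111"  (len 5)
k=3  "0111000"  (len 7)
k=4  "111000"  (len 6)
k=5  "11000000"  (len 8)
k=6  "1000000110"  (len 10)
k=7  "000000110000"  (len 12)
k=8  "00000110000"  (len 11)
k=9  "0000110000"  (len 10)
k=10  "000110000"  (len 9)
k=11  "00110000"  (len 8)
k=12  "0110000"  (len 7)
k=13  "110000"  (len 6)
k=14  "10000110"  (len 8)

8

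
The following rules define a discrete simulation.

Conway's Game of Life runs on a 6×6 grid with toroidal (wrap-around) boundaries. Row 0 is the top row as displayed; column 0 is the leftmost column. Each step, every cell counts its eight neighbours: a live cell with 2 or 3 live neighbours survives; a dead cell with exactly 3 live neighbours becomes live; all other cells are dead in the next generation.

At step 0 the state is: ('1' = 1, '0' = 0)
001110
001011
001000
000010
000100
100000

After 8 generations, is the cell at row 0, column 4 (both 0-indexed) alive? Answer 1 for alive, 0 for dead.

1

step 0: 001110
001011
001000
000010
000100
100000
step 1: 011010
011011
000011
000100
000000
001010
step 2: 100010
011000
101001
000010
000100
011000
step 3: 100100
001100
101101
000111
001100
011100
step 4: 000010
100001
110001
110001
010000
010010
step 5: 100010
010010
000010
001001
011001
000000
step 6: 000001
000110
000111
111111
111000
110001
step 7: 000001
000100
010000
000000
000000
001001
step 8: 000010
000000
000000
000000
000000
000000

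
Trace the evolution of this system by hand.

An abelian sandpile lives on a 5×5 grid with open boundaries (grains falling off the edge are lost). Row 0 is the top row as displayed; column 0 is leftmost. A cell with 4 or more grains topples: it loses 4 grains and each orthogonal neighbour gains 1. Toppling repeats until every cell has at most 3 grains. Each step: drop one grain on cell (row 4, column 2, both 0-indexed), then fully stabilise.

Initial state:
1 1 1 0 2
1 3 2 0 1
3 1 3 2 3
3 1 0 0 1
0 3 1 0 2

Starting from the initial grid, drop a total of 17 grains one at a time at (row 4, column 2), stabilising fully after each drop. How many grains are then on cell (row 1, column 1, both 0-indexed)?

t=0: 1 1 1 0 2
1 3 2 0 1
3 1 3 2 3
3 1 0 0 1
0 3 1 0 2
t=1: 1 1 1 0 2
1 3 2 0 1
3 1 3 2 3
3 1 0 0 1
0 3 2 0 2
t=2: 1 1 1 0 2
1 3 2 0 1
3 1 3 2 3
3 1 0 0 1
0 3 3 0 2
t=3: 1 1 1 0 2
1 3 2 0 1
3 1 3 2 3
3 2 1 0 1
1 0 1 1 2
t=4: 1 1 1 0 2
1 3 2 0 1
3 1 3 2 3
3 2 1 0 1
1 0 2 1 2
t=5: 1 1 1 0 2
1 3 2 0 1
3 1 3 2 3
3 2 1 0 1
1 0 3 1 2
t=6: 1 1 1 0 2
1 3 2 0 1
3 1 3 2 3
3 2 2 0 1
1 1 0 2 2
t=7: 1 1 1 0 2
1 3 2 0 1
3 1 3 2 3
3 2 2 0 1
1 1 1 2 2
t=8: 1 1 1 0 2
1 3 2 0 1
3 1 3 2 3
3 2 2 0 1
1 1 2 2 2
t=9: 1 1 1 0 2
1 3 2 0 1
3 1 3 2 3
3 2 2 0 1
1 1 3 2 2
t=10: 1 1 1 0 2
1 3 2 0 1
3 1 3 2 3
3 2 3 0 1
1 2 0 3 2
t=11: 1 1 1 0 2
1 3 2 0 1
3 1 3 2 3
3 2 3 0 1
1 2 1 3 2
t=12: 1 1 1 0 2
1 3 2 0 1
3 1 3 2 3
3 2 3 0 1
1 2 2 3 2
t=13: 1 1 1 0 2
1 3 2 0 1
3 1 3 2 3
3 2 3 0 1
1 2 3 3 2
t=14: 1 1 1 0 2
1 3 3 0 1
3 2 0 3 3
3 3 1 2 1
1 3 2 0 3
t=15: 1 1 1 0 2
1 3 3 0 1
3 2 0 3 3
3 3 1 2 1
1 3 3 0 3
t=16: 1 2 2 0 2
3 1 0 1 1
1 1 2 3 3
1 2 3 2 1
3 1 1 1 3
t=17: 1 2 2 0 2
3 1 0 1 1
1 1 2 3 3
1 2 3 2 1
3 1 2 1 3

1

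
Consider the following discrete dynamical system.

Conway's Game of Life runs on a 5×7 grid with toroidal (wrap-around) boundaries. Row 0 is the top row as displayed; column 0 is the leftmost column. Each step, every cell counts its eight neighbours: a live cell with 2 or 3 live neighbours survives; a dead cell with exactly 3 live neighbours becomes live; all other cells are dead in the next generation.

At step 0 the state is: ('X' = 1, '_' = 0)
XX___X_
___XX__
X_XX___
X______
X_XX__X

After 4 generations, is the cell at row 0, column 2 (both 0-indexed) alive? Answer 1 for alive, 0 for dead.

step 0: XX___X_
___XX__
X_XX___
X______
X_XX__X
step 1: XX___X_
X__XX_X
_XXXX__
X______
__X____
step 2: XXXXXX_
______X
_XX_XXX
_______
X_____X
step 3: _XXXXX_
_______
X____XX
_X_____
X_XXXXX
step 4: XX_____
XXXX___
X_____X
_XXX___
X_____X

0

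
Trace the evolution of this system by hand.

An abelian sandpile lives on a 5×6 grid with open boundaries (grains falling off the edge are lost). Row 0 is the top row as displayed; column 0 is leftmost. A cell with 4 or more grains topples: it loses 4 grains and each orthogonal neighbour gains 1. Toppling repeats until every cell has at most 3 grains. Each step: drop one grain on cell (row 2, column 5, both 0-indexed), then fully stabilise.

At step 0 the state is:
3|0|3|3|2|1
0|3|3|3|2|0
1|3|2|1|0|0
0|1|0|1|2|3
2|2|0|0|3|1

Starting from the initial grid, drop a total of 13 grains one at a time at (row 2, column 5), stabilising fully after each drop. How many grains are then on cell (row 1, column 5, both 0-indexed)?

t=0: 3|0|3|3|2|1
0|3|3|3|2|0
1|3|2|1|0|0
0|1|0|1|2|3
2|2|0|0|3|1
t=1: 3|0|3|3|2|1
0|3|3|3|2|0
1|3|2|1|0|1
0|1|0|1|2|3
2|2|0|0|3|1
t=2: 3|0|3|3|2|1
0|3|3|3|2|0
1|3|2|1|0|2
0|1|0|1|2|3
2|2|0|0|3|1
t=3: 3|0|3|3|2|1
0|3|3|3|2|0
1|3|2|1|0|3
0|1|0|1|2|3
2|2|0|0|3|1
t=4: 3|0|3|3|2|1
0|3|3|3|2|1
1|3|2|1|1|1
0|1|0|1|3|0
2|2|0|0|3|2
t=5: 3|0|3|3|2|1
0|3|3|3|2|1
1|3|2|1|1|2
0|1|0|1|3|0
2|2|0|0|3|2
t=6: 3|0|3|3|2|1
0|3|3|3|2|1
1|3|2|1|1|3
0|1|0|1|3|0
2|2|0|0|3|2
t=7: 3|0|3|3|2|1
0|3|3|3|2|2
1|3|2|1|2|0
0|1|0|1|3|1
2|2|0|0|3|2
t=8: 3|0|3|3|2|1
0|3|3|3|2|2
1|3|2|1|2|1
0|1|0|1|3|1
2|2|0|0|3|2
t=9: 3|0|3|3|2|1
0|3|3|3|2|2
1|3|2|1|2|2
0|1|0|1|3|1
2|2|0|0|3|2
t=10: 3|0|3|3|2|1
0|3|3|3|2|2
1|3|2|1|2|3
0|1|0|1|3|1
2|2|0|0|3|2
t=11: 3|0|3|3|2|1
0|3|3|3|2|3
1|3|2|1|3|0
0|1|0|1|3|2
2|2|0|0|3|2
t=12: 3|0|3|3|2|1
0|3|3|3|2|3
1|3|2|1|3|1
0|1|0|1|3|2
2|2|0|0|3|2
t=13: 3|0|3|3|2|1
0|3|3|3|2|3
1|3|2|1|3|2
0|1|0|1|3|2
2|2|0|0|3|2

3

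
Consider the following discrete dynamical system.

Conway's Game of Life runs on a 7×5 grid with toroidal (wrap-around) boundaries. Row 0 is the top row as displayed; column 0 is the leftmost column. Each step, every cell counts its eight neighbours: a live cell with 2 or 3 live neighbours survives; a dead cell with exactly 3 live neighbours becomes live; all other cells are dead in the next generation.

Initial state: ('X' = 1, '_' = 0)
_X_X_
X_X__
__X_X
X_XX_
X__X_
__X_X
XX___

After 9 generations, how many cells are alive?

[0] _X_X_
X_X__
__X_X
X_XX_
X__X_
__X_X
XX___
[1] ____X
X_X_X
X_X_X
X_X__
X____
__XXX
XX_XX
[2] __X__
_____
__X__
X__X_
X_X__
__X__
_X___
[3] _____
_____
_____
__XXX
__XXX
__X__
_XX__
[4] _____
_____
___X_
__X_X
_X__X
_____
_XX__
[5] _____
_____
___X_
X_X_X
X__X_
XXX__
_____
[6] _____
_____
___XX
XXX__
___X_
XXX_X
_X___
[7] _____
_____
XXXXX
XXX__
___X_
XXXXX
_XX__
[8] _____
XXXXX
___XX
_____
_____
X___X
____X
[9] _XX__
XXX__
_X___
_____
_____
X___X
X___X

10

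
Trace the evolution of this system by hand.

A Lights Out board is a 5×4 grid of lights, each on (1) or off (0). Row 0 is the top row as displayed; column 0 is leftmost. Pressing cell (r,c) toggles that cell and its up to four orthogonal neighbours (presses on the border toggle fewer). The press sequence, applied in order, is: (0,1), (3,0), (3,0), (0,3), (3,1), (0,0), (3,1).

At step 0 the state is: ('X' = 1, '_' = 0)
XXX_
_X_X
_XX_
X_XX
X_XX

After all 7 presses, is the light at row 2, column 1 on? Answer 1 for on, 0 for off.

1

k=0  XXX_
_X_X
_XX_
X_XX
X_XX
k=1  ____
___X
_XX_
X_XX
X_XX
k=2  ____
___X
XXX_
_XXX
__XX
k=3  ____
___X
_XX_
X_XX
X_XX
k=4  __XX
____
_XX_
X_XX
X_XX
k=5  __XX
____
__X_
_X_X
XXXX
k=6  XXXX
X___
__X_
_X_X
XXXX
k=7  XXXX
X___
_XX_
X_XX
X_XX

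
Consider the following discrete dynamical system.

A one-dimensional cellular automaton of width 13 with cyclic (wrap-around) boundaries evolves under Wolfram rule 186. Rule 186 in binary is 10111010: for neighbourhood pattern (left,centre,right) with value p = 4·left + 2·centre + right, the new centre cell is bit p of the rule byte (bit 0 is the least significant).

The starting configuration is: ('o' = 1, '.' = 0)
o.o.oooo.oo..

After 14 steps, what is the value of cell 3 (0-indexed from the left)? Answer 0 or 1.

1

t=0: o.o.oooo.oo..
t=1: .o.oooo.oo.oo
t=2: o.oooo.oo.oo.
t=3: .oooo.oo.oo.o
t=4: oooo.oo.oo.o.
t=5: ooo.oo.oo.o.o
t=6: oo.oo.oo.o.oo
t=7: o.oo.oo.o.ooo
t=8: .oo.oo.o.oooo
t=9: oo.oo.o.oooo.
t=10: o.oo.o.oooo.o
t=11: .oo.o.oooo.oo
t=12: oo.o.oooo.oo.
t=13: o.o.oooo.oo.o
t=14: .o.oooo.oo.oo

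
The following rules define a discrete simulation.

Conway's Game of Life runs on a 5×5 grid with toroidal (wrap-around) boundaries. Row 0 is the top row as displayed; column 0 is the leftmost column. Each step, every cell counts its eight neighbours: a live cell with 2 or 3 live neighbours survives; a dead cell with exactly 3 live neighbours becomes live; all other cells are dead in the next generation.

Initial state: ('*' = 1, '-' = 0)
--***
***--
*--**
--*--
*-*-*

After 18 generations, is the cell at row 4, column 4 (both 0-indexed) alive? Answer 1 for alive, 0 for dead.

1

0) --***
***--
*--**
--*--
*-*-*
1) -----
-----
*--**
--*--
*-*-*
2) -----
----*
---**
--*--
-*-*-
3) -----
---**
---**
--*-*
--*--
4) ---*-
---**
*-*--
--*-*
---*-
5) --**-
--***
***--
-**-*
--***
6) -*---
*---*
-----
----*
*---*
7) -*---
*----
*---*
*---*
*---*
8) -*--*
**--*
-*---
-*-*-
-*--*
9) -****
-**-*
-*--*
-*---
-*-**
10) -----
----*
-*-*-
-*-**
-*--*
11) *----
-----
---*-
-*-**
--***
12) ---**
-----
--***
*----
-**--
13) --**-
--*--
---**
*---*
*****
14) *----
--*-*
*--**
-----
-----
15) -----
-*---
*--**
----*
-----
16) -----
*---*
*--**
*--**
-----
17) -----
*--*-
-*---
*--*-
----*
18) ----*
-----
***--
*---*
----*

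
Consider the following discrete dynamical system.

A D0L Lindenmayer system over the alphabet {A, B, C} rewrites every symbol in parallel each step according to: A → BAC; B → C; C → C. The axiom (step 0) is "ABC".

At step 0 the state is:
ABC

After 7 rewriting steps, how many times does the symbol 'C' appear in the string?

15

0) ABC
1) BACCC
2) CBACCCC
3) CCBACCCCC
4) CCCBACCCCCC
5) CCCCBACCCCCCC
6) CCCCCBACCCCCCCC
7) CCCCCCBACCCCCCCCC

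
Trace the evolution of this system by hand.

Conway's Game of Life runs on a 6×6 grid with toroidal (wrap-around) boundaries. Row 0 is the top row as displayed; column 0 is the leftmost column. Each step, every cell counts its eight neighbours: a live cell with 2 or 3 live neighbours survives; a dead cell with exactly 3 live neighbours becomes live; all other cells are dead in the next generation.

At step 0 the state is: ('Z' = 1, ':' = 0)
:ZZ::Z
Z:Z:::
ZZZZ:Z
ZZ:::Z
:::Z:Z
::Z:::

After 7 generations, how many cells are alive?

[0] :ZZ::Z
Z:Z:::
ZZZZ:Z
ZZ:::Z
:::Z:Z
::Z:::
[1] Z:ZZ::
::::Z:
:::ZZ:
:::Z::
:ZZ:ZZ
ZZZZZ:
[2] Z:::::
::Z:ZZ
:::ZZ:
:::::Z
:::::Z
::::::
[3] :::::Z
::::ZZ
:::Z::
:::::Z
::::::
::::::
[4] ::::ZZ
::::ZZ
:::::Z
::::::
::::::
::::::
[5] ::::ZZ
Z:::::
::::ZZ
::::::
::::::
::::::
[6] :::::Z
Z:::::
:::::Z
::::::
::::::
::::::
[7] ::::::
Z::::Z
::::::
::::::
::::::
::::::

2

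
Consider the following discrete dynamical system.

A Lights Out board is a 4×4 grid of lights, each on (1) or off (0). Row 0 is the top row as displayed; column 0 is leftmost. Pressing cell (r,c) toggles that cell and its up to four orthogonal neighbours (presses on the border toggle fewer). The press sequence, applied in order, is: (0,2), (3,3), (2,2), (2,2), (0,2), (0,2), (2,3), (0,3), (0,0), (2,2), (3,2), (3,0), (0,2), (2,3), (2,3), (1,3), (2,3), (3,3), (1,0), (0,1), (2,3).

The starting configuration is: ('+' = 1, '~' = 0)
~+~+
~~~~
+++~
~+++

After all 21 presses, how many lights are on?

10

k=0  ~+~+
~~~~
+++~
~+++
k=1  ~~+~
~~+~
+++~
~+++
k=2  ~~+~
~~+~
++++
~+~~
k=3  ~~+~
~~~~
+~~~
~++~
k=4  ~~+~
~~+~
++++
~+~~
k=5  ~+~+
~~~~
++++
~+~~
k=6  ~~+~
~~+~
++++
~+~~
k=7  ~~+~
~~++
++~~
~+~+
k=8  ~~~+
~~+~
++~~
~+~+
k=9  ++~+
+~+~
++~~
~+~+
k=10  ++~+
+~~~
+~++
~+++
k=11  ++~+
+~~~
+~~+
~~~~
k=12  ++~+
+~~~
~~~+
++~~
k=13  +~+~
+~+~
~~~+
++~~
k=14  +~+~
+~++
~~+~
++~+
k=15  +~+~
+~+~
~~~+
++~~
k=16  +~++
+~~+
~~~~
++~~
k=17  +~++
+~~~
~~++
++~+
k=18  +~++
+~~~
~~+~
+++~
k=19  ~~++
~+~~
+~+~
+++~
k=20  ++~+
~~~~
+~+~
+++~
k=21  ++~+
~~~+
+~~+
++++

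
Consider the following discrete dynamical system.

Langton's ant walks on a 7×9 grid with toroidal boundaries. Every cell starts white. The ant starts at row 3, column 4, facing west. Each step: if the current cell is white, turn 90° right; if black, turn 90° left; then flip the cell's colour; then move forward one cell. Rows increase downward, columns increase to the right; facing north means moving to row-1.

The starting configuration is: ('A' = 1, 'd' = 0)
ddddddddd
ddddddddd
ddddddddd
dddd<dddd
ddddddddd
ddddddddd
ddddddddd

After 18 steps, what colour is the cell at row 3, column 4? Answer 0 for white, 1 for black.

0

step 0: ddddddddd
ddddddddd
ddddddddd
dddd<dddd
ddddddddd
ddddddddd
ddddddddd
step 1: ddddddddd
ddddddddd
dddd^dddd
ddddAdddd
ddddddddd
ddddddddd
ddddddddd
step 2: ddddddddd
ddddddddd
ddddA>ddd
ddddAdddd
ddddddddd
ddddddddd
ddddddddd
step 3: ddddddddd
ddddddddd
ddddAAddd
ddddAvddd
ddddddddd
ddddddddd
ddddddddd
step 4: ddddddddd
ddddddddd
ddddAAddd
dddd<Addd
ddddddddd
ddddddddd
ddddddddd
step 5: ddddddddd
ddddddddd
ddddAAddd
dddddAddd
ddddvdddd
ddddddddd
ddddddddd
step 6: ddddddddd
ddddddddd
ddddAAddd
dddddAddd
ddd<Adddd
ddddddddd
ddddddddd
step 7: ddddddddd
ddddddddd
ddddAAddd
ddd^dAddd
dddAAdddd
ddddddddd
ddddddddd
step 8: ddddddddd
ddddddddd
ddddAAddd
dddA>Addd
dddAAdddd
ddddddddd
ddddddddd
step 9: ddddddddd
ddddddddd
ddddAAddd
dddAAAddd
dddAvdddd
ddddddddd
ddddddddd
step 10: ddddddddd
ddddddddd
ddddAAddd
dddAAAddd
dddAd>ddd
ddddddddd
ddddddddd
step 11: ddddddddd
ddddddddd
ddddAAddd
dddAAAddd
dddAdAddd
dddddvddd
ddddddddd
step 12: ddddddddd
ddddddddd
ddddAAddd
dddAAAddd
dddAdAddd
dddd<Addd
ddddddddd
step 13: ddddddddd
ddddddddd
ddddAAddd
dddAAAddd
dddA^Addd
ddddAAddd
ddddddddd
step 14: ddddddddd
ddddddddd
ddddAAddd
dddAAAddd
dddAA>ddd
ddddAAddd
ddddddddd
step 15: ddddddddd
ddddddddd
ddddAAddd
dddAA^ddd
dddAAdddd
ddddAAddd
ddddddddd
step 16: ddddddddd
ddddddddd
ddddAAddd
dddA<dddd
dddAAdddd
ddddAAddd
ddddddddd
step 17: ddddddddd
ddddddddd
ddddAAddd
dddAddddd
dddAvdddd
ddddAAddd
ddddddddd
step 18: ddddddddd
ddddddddd
ddddAAddd
dddAddddd
dddAd>ddd
ddddAAddd
ddddddddd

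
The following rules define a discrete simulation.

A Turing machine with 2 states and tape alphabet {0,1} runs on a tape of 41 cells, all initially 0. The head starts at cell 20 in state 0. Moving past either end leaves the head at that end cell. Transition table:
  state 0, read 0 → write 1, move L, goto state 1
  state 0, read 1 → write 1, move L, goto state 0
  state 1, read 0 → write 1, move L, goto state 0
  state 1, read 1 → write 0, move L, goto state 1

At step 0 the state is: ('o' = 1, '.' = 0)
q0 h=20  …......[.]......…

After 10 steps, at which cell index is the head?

10

gen 0: q0 h=20  …......[.]......…
gen 1: q1 h=19  …......[.]o.....…
gen 2: q0 h=18  …......[.]oo....…
gen 3: q1 h=17  …......[.]ooo...…
gen 4: q0 h=16  …......[.]oooo..…
gen 5: q1 h=15  …......[.]ooooo.…
gen 6: q0 h=14  …......[.]oooooo…
gen 7: q1 h=13  …......[.]oooooo…
gen 8: q0 h=12  …......[.]oooooo…
gen 9: q1 h=11  …......[.]oooooo…
gen 10: q0 h=10  …......[.]oooooo…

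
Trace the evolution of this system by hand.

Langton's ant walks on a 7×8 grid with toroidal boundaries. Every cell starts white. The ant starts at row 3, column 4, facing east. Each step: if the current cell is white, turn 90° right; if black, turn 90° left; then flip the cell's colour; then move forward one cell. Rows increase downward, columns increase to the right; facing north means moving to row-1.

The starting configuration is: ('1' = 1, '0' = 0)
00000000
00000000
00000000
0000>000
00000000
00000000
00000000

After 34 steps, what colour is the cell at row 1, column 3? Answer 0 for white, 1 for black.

0

t=0: 00000000
00000000
00000000
0000>000
00000000
00000000
00000000
t=1: 00000000
00000000
00000000
00001000
0000v000
00000000
00000000
t=2: 00000000
00000000
00000000
00001000
000<1000
00000000
00000000
t=3: 00000000
00000000
00000000
000^1000
00011000
00000000
00000000
t=4: 00000000
00000000
00000000
0001>000
00011000
00000000
00000000
t=5: 00000000
00000000
0000^000
00010000
00011000
00000000
00000000
t=6: 00000000
00000000
00001>00
00010000
00011000
00000000
00000000
t=7: 00000000
00000000
00001100
00010v00
00011000
00000000
00000000
t=8: 00000000
00000000
00001100
0001<100
00011000
00000000
00000000
t=9: 00000000
00000000
0000^100
00011100
00011000
00000000
00000000
t=10: 00000000
00000000
000<0100
00011100
00011000
00000000
00000000
t=11: 00000000
000^0000
00010100
00011100
00011000
00000000
00000000
t=12: 00000000
0001>000
00010100
00011100
00011000
00000000
00000000
t=13: 00000000
00011000
0001v100
00011100
00011000
00000000
00000000
t=14: 00000000
00011000
000<1100
00011100
00011000
00000000
00000000
t=15: 00000000
00011000
00001100
000v1100
00011000
00000000
00000000
t=16: 00000000
00011000
00001100
0000>100
00011000
00000000
00000000
t=17: 00000000
00011000
0000^100
00000100
00011000
00000000
00000000
t=18: 00000000
00011000
000<0100
00000100
00011000
00000000
00000000
t=19: 00000000
000^1000
00010100
00000100
00011000
00000000
00000000
t=20: 00000000
00<01000
00010100
00000100
00011000
00000000
00000000
t=21: 00^00000
00101000
00010100
00000100
00011000
00000000
00000000
t=22: 001>0000
00101000
00010100
00000100
00011000
00000000
00000000
t=23: 00110000
001v1000
00010100
00000100
00011000
00000000
00000000
t=24: 00110000
00<11000
00010100
00000100
00011000
00000000
00000000
t=25: 00110000
00011000
00v10100
00000100
00011000
00000000
00000000
t=26: 00110000
00011000
0<110100
00000100
00011000
00000000
00000000
t=27: 00110000
0^011000
01110100
00000100
00011000
00000000
00000000
t=28: 00110000
01>11000
01110100
00000100
00011000
00000000
00000000
t=29: 00110000
01111000
01v10100
00000100
00011000
00000000
00000000
t=30: 00110000
01111000
010>0100
00000100
00011000
00000000
00000000
t=31: 00110000
011^1000
01000100
00000100
00011000
00000000
00000000
t=32: 00110000
01<01000
01000100
00000100
00011000
00000000
00000000
t=33: 00110000
01001000
01v00100
00000100
00011000
00000000
00000000
t=34: 00110000
01001000
0<100100
00000100
00011000
00000000
00000000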